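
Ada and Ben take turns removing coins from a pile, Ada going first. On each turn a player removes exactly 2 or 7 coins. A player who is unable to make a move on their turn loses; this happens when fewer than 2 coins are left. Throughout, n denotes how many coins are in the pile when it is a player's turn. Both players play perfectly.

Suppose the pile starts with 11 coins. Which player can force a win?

Work bottom-up. With no move the player to move loses. Otherwise the position is W if at least one move leads to an L position for the opponent, and L if every move leads to a W.
n=0: no move → L
n=1: no move → L
n=2: W (go to 0, an L position)
n=3: W (go to 1, an L position)
n=4: L (sole option 2(W) is W)
n=5: L (sole option 3(W) is W)
n=6: W (go to 4, an L position)
n=7: W (go to 5, an L position)
n=8: W (go to 1, an L position)
n=9: L (options 7(W), 2(W) are all W)
n=10: L (options 8(W), 3(W) are all W)
n=11: W (go to 9, an L position)
From 11 Ada can remove 2, leaving 9, reaching an L position.

Ada wins.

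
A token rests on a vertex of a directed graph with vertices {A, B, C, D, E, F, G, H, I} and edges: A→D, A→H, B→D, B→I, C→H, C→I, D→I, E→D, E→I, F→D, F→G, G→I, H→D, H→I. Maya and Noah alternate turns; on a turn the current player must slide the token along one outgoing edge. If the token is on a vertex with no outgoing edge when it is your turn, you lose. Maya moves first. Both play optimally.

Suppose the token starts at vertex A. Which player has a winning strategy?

Noah wins.

Build the W/L table. Terminal = L. A non-terminal position is W if it has a move to some L; otherwise it is L.
Every edge goes from a vertex to one that appears earlier in the order I, D, H, C, E, A, G, B, F, so processing vertices in that order labels each vertex after all of its successors.
I: no outgoing edge → L
D: reaches L-position I → W
H: reaches L-position I → W
C: reaches L-position I → W
E: reaches L-position I → W
A: only reaches H(W), D(W), all W → L
G: reaches L-position I → W
B: reaches L-position I → W
F: only reaches G(W), D(W), all W → L
Every move from A reaches a W position, so the mover loses.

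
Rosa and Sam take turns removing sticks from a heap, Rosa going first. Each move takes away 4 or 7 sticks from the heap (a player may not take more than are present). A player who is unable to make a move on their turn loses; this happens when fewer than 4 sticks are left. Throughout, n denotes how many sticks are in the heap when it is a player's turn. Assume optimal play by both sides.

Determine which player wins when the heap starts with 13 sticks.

Sam wins.

Classify positions by backward induction: terminal positions (no move available) are L. From any other position, the mover wins iff some move reaches an L.
n=0: no move → L
n=1: no move → L
n=2: no move → L
n=3: no move → L
n=4: →0(L), so W
n=5: →1(L), so W
n=6: →2(L), so W
n=7: →3(L), so W
n=8: →1(L), so W
n=9: →2(L), so W
n=10: →3(L), so W
n=11: →7(W), 4(W) — all W, so L
n=12: →8(W), 5(W) — all W, so L
n=13: →9(W), 6(W) — all W, so L
The starting position 13 is L: whatever Rosa does, the opponent receives a W position.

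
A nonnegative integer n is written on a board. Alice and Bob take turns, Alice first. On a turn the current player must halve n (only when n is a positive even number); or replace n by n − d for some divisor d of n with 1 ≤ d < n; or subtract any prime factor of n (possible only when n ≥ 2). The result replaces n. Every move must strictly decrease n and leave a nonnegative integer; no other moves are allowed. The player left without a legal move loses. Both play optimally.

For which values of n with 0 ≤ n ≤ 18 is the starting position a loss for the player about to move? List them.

Compute win/loss labels from the base case upward. A position with no move is L. Any other position is W if it can reach an L in one move, else L.
n=0: no move → L
n=1: no move → L
n=2: reaches L-position 0 → W
n=3: reaches L-position 0 → W
n=4: only reaches 2(W), 3(W), all W → L
n=5: reaches L-position 0 → W
n=6: reaches L-position 4 → W
n=7: reaches L-position 0 → W
n=8: reaches L-position 4 → W
n=9: only reaches 6(W), 8(W), all W → L
n=10: reaches L-position 9 → W
n=11: reaches L-position 0 → W
n=12: reaches L-position 9 → W
n=13: reaches L-position 0 → W
n=14: only reaches 7(W), 12(W), 13(W), all W → L
n=15: reaches L-position 14 → W
n=16: reaches L-position 14 → W
n=17: reaches L-position 0 → W
n=18: reaches L-position 9 → W
The losing starting values of n are exactly the entries labelled L in this table (5 of them).

0, 1, 4, 9, 14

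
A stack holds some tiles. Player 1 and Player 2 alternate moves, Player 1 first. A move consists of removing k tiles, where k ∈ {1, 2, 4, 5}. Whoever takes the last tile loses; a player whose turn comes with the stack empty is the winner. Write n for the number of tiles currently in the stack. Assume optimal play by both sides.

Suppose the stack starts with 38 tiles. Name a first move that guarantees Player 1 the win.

Remove 1, leaving 37.

Positions with no move are W. A position that does have a move is losing for the player to move precisely when every available move leads to a winning position for the opponent. Fill in the labels:
n=0: no move; the opponent has just taken the last tile and therefore loses → W
n=1: only reaches 0(W), which is W → L
n=2: reaches L-position 1 → W
n=3: reaches L-position 1 → W
n=4: only reaches 3(W), 2(W), 0(W), all W → L
n=5: reaches L-position 4 → W
n=6: reaches L-position 4 → W
n=7: only reaches 6(W), 5(W), 3(W), 2(W), all W → L
n=8: reaches L-position 7 → W
n=9: reaches L-position 7 → W
n=10: only reaches 9(W), 8(W), 6(W), 5(W), all W → L
n=11: reaches L-position 10 → W
n=12: reaches L-position 10 → W
n=13: only reaches 12(W), 11(W), 9(W), 8(W), all W → L
n=14: reaches L-position 13 → W
n=15: reaches L-position 13 → W
n=16: only reaches 15(W), 14(W), 12(W), 11(W), all W → L
n=17: reaches L-position 16 → W
n=18: reaches L-position 16 → W
n=19: only reaches 18(W), 17(W), 15(W), 14(W), all W → L
n=20: reaches L-position 19 → W
n=21: reaches L-position 19 → W
n=22: only reaches 21(W), 20(W), 18(W), 17(W), all W → L
n=23: reaches L-position 22 → W
n=24: reaches L-position 22 → W
n=25: only reaches 24(W), 23(W), 21(W), 20(W), all W → L
n=26: reaches L-position 25 → W
n=27: reaches L-position 25 → W
n=28: only reaches 27(W), 26(W), 24(W), 23(W), all W → L
n=29: reaches L-position 28 → W
n=30: reaches L-position 28 → W
n=31: only reaches 30(W), 29(W), 27(W), 26(W), all W → L
n=32: reaches L-position 31 → W
n=33: reaches L-position 31 → W
n=34: only reaches 33(W), 32(W), 30(W), 29(W), all W → L
n=35: reaches L-position 34 → W
n=36: reaches L-position 34 → W
n=37: only reaches 36(W), 35(W), 33(W), 32(W), all W → L
n=38: reaches L-position 37 → W
From 38, the L positions reachable in one move are: 37, 34. Any move reaching one of these is winning.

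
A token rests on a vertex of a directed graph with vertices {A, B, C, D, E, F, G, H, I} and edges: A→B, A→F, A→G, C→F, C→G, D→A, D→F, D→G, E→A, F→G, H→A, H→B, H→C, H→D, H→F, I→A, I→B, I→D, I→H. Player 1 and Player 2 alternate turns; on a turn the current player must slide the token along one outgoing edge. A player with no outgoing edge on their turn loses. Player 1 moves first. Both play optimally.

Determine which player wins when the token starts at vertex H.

Use the standard recursion: the mover loses at a terminal position; elsewhere, the mover wins exactly when some move hands the opponent an L position.
Every edge goes from a vertex to one that appears earlier in the order G, B, F, A, C, E, D, H, I, so processing vertices in that order labels each vertex after all of its successors.
G: no outgoing edge → L
B: no outgoing edge → L
F: W (go to G, an L position)
A: W (go to B, an L position)
C: W (go to G, an L position)
E: L (sole option A(W) is W)
D: W (go to G, an L position)
H: W (go to B, an L position)
I: W (go to B, an L position)
From H Player 1 can move to B, reaching an L position.

Player 1 wins.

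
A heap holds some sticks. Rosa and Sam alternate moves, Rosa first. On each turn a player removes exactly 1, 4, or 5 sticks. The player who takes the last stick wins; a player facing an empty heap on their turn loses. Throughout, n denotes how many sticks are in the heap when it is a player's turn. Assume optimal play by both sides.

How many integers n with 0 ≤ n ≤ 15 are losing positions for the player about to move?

Compute win/loss labels from the base case upward. A position with no move is L. Any other position is W if it can reach an L in one move, else L.
n=0: no move → L
n=1: reaches L-position 0 → W
n=2: only reaches 1(W), which is W → L
n=3: reaches L-position 2 → W
n=4: reaches L-position 0 → W
n=5: reaches L-position 0 → W
n=6: reaches L-position 2 → W
n=7: reaches L-position 2 → W
n=8: only reaches 7(W), 4(W), 3(W), all W → L
n=9: reaches L-position 8 → W
n=10: only reaches 9(W), 6(W), 5(W), all W → L
n=11: reaches L-position 10 → W
n=12: reaches L-position 8 → W
n=13: reaches L-position 8 → W
n=14: reaches L-position 10 → W
n=15: reaches L-position 10 → W
L entries with 0 ≤ n ≤ 15: n = 0, 2, 8, 10; that makes 4.

4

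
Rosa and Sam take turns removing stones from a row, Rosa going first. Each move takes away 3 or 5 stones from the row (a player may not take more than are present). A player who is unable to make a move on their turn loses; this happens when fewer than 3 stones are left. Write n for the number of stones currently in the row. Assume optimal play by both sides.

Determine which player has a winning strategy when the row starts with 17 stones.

Sam wins.

Build the W/L table. Terminal = L. A non-terminal position is W if it has a move to some L; otherwise it is L.
n=0: no move → L
n=1: no move → L
n=2: no move → L
n=3: reaches L-position 0 → W
n=4: reaches L-position 1 → W
n=5: reaches L-position 2 → W
n=6: reaches L-position 1 → W
n=7: reaches L-position 2 → W
n=8: only reaches 5(W), 3(W), all W → L
n=9: only reaches 6(W), 4(W), all W → L
n=10: only reaches 7(W), 5(W), all W → L
n=11: reaches L-position 8 → W
n=12: reaches L-position 9 → W
n=13: reaches L-position 10 → W
n=14: reaches L-position 9 → W
n=15: reaches L-position 10 → W
n=16: only reaches 13(W), 11(W), all W → L
n=17: only reaches 14(W), 12(W), all W → L
Every move from 17 reaches a W position, so the mover loses.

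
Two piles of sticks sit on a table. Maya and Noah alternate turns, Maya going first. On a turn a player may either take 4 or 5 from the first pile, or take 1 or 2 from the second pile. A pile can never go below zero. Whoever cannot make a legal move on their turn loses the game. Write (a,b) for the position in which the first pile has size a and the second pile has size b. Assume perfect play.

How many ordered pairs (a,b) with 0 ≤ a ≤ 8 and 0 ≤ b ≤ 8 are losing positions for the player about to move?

Use the standard recursion: the mover loses at a terminal position; elsewhere, the mover wins exactly when some move hands the opponent an L position.
Every move lowers a or b (never raises either), so fill the grid row by row in increasing a, and left to right within a row: each cell's successors are then already labelled.
      b=0  b=1  b=2  b=3  b=4  b=5  b=6  b=7  b=8
a=0:    L    W    W    L    W    W    L    W    W
a=1:    L    W    W    L    W    W    L    W    W
a=2:    L    W    W    L    W    W    L    W    W
a=3:    L    W    W    L    W    W    L    W    W
a=4:    W    L    W    W    L    W    W    L    W
a=5:    W    L    W    W    L    W    W    L    W
a=6:    W    L    W    W    L    W    W    L    W
a=7:    W    L    W    W    L    W    W    L    W
a=8:    W    W    L    W    W    L    W    W    L
Cells with no legal move (terminal, hence L): (0,0), (1,0), (2,0), (3,0).
The remaining L cells, each justified by listing all of its moves:
(0,3): L (options (0,2)(W), (0,1)(W) are all W)
(0,6): L (options (0,5)(W), (0,4)(W) are all W)
(1,3): L (options (1,2)(W), (1,1)(W) are all W)
(1,6): L (options (1,5)(W), (1,4)(W) are all W)
(2,3): L (options (2,2)(W), (2,1)(W) are all W)
(2,6): L (options (2,5)(W), (2,4)(W) are all W)
(3,3): L (options (3,2)(W), (3,1)(W) are all W)
(3,6): L (options (3,5)(W), (3,4)(W) are all W)
(4,1): L (options (0,1)(W), (4,0)(W) are all W)
(4,4): L (options (0,4)(W), (4,3)(W), (4,2)(W) are all W)
(4,7): L (options (0,7)(W), (4,6)(W), (4,5)(W) are all W)
(5,1): L (options (1,1)(W), (0,1)(W), (5,0)(W) are all W)
(5,4): L (options (1,4)(W), (0,4)(W), (5,3)(W), (5,2)(W) are all W)
(5,7): L (options (1,7)(W), (0,7)(W), (5,6)(W), (5,5)(W) are all W)
(6,1): L (options (2,1)(W), (1,1)(W), (6,0)(W) are all W)
(6,4): L (options (2,4)(W), (1,4)(W), (6,3)(W), (6,2)(W) are all W)
(6,7): L (options (2,7)(W), (1,7)(W), (6,6)(W), (6,5)(W) are all W)
(7,1): L (options (3,1)(W), (2,1)(W), (7,0)(W) are all W)
(7,4): L (options (3,4)(W), (2,4)(W), (7,3)(W), (7,2)(W) are all W)
(7,7): L (options (3,7)(W), (2,7)(W), (7,6)(W), (7,5)(W) are all W)
(8,2): L (options (4,2)(W), (3,2)(W), (8,1)(W), (8,0)(W) are all W)
(8,5): L (options (4,5)(W), (3,5)(W), (8,4)(W), (8,3)(W) are all W)
(8,8): L (options (4,8)(W), (3,8)(W), (8,7)(W), (8,6)(W) are all W)
Every other cell has at least one move into one of the L cells above, so it is W.
L cells per row: a=0: 3, a=1: 3, a=2: 3, a=3: 3, a=4: 3, a=5: 3, a=6: 3, a=7: 3, a=8: 3; total 27.

27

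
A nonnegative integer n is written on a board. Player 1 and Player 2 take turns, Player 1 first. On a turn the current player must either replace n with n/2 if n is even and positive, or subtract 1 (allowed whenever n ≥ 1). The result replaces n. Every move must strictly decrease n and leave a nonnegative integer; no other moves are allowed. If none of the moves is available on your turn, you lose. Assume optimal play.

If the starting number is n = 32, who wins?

Work bottom-up. With no move the player to move loses. Otherwise the position is W if at least one move leads to an L position for the opponent, and L if every move leads to a W.
n=0: no move → L
n=1: reaches L-position 0 → W
n=2: only reaches 1(W), which is W → L
n=3: reaches L-position 2 → W
n=4: reaches L-position 2 → W
n=5: only reaches 4(W), which is W → L
n=6: reaches L-position 5 → W
n=7: only reaches 6(W), which is W → L
n=8: reaches L-position 7 → W
n=9: only reaches 8(W), which is W → L
n=10: reaches L-position 5 → W
n=11: only reaches 10(W), which is W → L
n=12: reaches L-position 11 → W
n=13: only reaches 12(W), which is W → L
n=14: reaches L-position 7 → W
n=15: only reaches 14(W), which is W → L
n=16: reaches L-position 15 → W
n=17: only reaches 16(W), which is W → L
n=18: reaches L-position 9 → W
n=19: only reaches 18(W), which is W → L
n=20: reaches L-position 19 → W
n=21: only reaches 20(W), which is W → L
n=22: reaches L-position 11 → W
n=23: only reaches 22(W), which is W → L
n=24: reaches L-position 23 → W
n=25: only reaches 24(W), which is W → L
n=26: reaches L-position 13 → W
n=27: only reaches 26(W), which is W → L
n=28: reaches L-position 27 → W
n=29: only reaches 28(W), which is W → L
n=30: reaches L-position 15 → W
n=31: only reaches 30(W), which is W → L
n=32: reaches L-position 31 → W
From 32 Player 1 can move to 31, reaching an L position.

Player 1 wins.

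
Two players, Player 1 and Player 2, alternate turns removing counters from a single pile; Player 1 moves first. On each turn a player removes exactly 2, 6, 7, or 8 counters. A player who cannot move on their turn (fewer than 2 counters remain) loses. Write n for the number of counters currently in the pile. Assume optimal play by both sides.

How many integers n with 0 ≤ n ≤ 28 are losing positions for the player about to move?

9

Classify positions by backward induction: terminal positions (no move available) are L. From any other position, the mover wins iff some move reaches an L.
n=0: no move → L
n=1: no move → L
n=2: reaches L-position 0 → W
n=3: reaches L-position 1 → W
n=4: only reaches 2(W), which is W → L
n=5: only reaches 3(W), which is W → L
n=6: reaches L-position 4 → W
n=7: reaches L-position 5 → W
n=8: reaches L-position 1 → W
n=9: reaches L-position 1 → W
n=10: reaches L-position 4 → W
n=11: reaches L-position 5 → W
n=12: reaches L-position 5 → W
n=13: reaches L-position 5 → W
n=14: only reaches 12(W), 8(W), 7(W), 6(W), all W → L
n=15: only reaches 13(W), 9(W), 8(W), 7(W), all W → L
n=16: reaches L-position 14 → W
n=17: reaches L-position 15 → W
n=18: only reaches 16(W), 12(W), 11(W), 10(W), all W → L
n=19: only reaches 17(W), 13(W), 12(W), 11(W), all W → L
n=20: reaches L-position 18 → W
n=21: reaches L-position 19 → W
n=22: reaches L-position 15 → W
n=23: reaches L-position 15 → W
n=24: reaches L-position 18 → W
n=25: reaches L-position 19 → W
n=26: reaches L-position 19 → W
n=27: reaches L-position 19 → W
n=28: only reaches 26(W), 22(W), 21(W), 20(W), all W → L
L entries with 0 ≤ n ≤ 28: n = 0, 1, 4, 5, 14, 15, 18, 19, 28; that makes 9.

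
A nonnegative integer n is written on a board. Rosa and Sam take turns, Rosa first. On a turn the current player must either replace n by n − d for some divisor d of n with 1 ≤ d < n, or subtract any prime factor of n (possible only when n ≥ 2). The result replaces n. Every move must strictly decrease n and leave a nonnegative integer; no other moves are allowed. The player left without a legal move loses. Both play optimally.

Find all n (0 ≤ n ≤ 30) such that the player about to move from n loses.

Work bottom-up. With no move the player to move loses. Otherwise the position is W if at least one move leads to an L position for the opponent, and L if every move leads to a W.
n=0: no move → L
n=1: no move → L
n=2: →0(L), so W
n=3: →0(L), so W
n=4: →2(W), 3(W) — all W, so L
n=5: →0(L), so W
n=6: →4(L), so W
n=7: →0(L), so W
n=8: →4(L), so W
n=9: →6(W), 8(W) — all W, so L
n=10: →9(L), so W
n=11: →0(L), so W
n=12: →9(L), so W
n=13: →0(L), so W
n=14: →7(W), 12(W), 13(W) — all W, so L
n=15: →14(L), so W
n=16: →14(L), so W
n=17: →0(L), so W
n=18: →9(L), so W
n=19: →0(L), so W
n=20: →10(W), 15(W), 16(W), 18(W), 19(W) — all W, so L
n=21: →14(L), so W
n=22: →20(L), so W
n=23: →0(L), so W
n=24: →20(L), so W
n=25: →20(L), so W
n=26: →13(W), 24(W), 25(W) — all W, so L
n=27: →26(L), so W
n=28: →14(L), so W
n=29: →0(L), so W
n=30: →20(L), so W
Reading off the rows marked L gives the requested list; there are 7 such values of n.

0, 1, 4, 9, 14, 20, 26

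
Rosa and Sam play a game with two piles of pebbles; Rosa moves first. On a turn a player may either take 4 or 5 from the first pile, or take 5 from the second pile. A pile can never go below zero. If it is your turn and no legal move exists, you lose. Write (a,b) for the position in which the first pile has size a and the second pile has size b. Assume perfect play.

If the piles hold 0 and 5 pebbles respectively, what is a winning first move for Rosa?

Move to (0,0).

Classify positions by backward induction: terminal positions (no move available) are L. From any other position, the mover wins iff some move reaches an L.
No move ever increases a pile, so every position that can arise here has a ≤ 0 and b ≤ 5; it is enough to label the cells with 0 ≤ a ≤ 0 and 0 ≤ b ≤ 5.
Every move lowers a or b (never raises either), so fill the grid row by row in increasing a, and left to right within a row: each cell's successors are then already labelled.
      b=0  b=1  b=2  b=3  b=4  b=5
a=0:    L    L    L    L    L    W
Cells with no legal move (terminal, hence L): (0,0), (0,1), (0,2), (0,3), (0,4).
Every other cell has at least one move into one of the L cells above, so it is W.
From (0,5), the L positions reachable in one move are: (0,0).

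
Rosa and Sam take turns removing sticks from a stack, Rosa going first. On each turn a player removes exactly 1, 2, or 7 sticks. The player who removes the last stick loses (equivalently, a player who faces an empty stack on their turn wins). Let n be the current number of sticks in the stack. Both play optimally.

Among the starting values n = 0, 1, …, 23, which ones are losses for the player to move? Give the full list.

1, 4, 7, 10, 13, 16, 19, 22

Positions with no move are W. A position that does have a move is losing for the player to move precisely when every available move leads to a winning position for the opponent. Fill in the labels:
n=0: no move; the opponent has just taken the last stick and therefore loses → W
n=1: L (sole option 0(W) is W)
n=2: W (go to 1, an L position)
n=3: W (go to 1, an L position)
n=4: L (options 3(W), 2(W) are all W)
n=5: W (go to 4, an L position)
n=6: W (go to 4, an L position)
n=7: L (options 6(W), 5(W), 0(W) are all W)
n=8: W (go to 7, an L position)
n=9: W (go to 7, an L position)
n=10: L (options 9(W), 8(W), 3(W) are all W)
n=11: W (go to 10, an L position)
n=12: W (go to 10, an L position)
n=13: L (options 12(W), 11(W), 6(W) are all W)
n=14: W (go to 13, an L position)
n=15: W (go to 13, an L position)
n=16: L (options 15(W), 14(W), 9(W) are all W)
n=17: W (go to 16, an L position)
n=18: W (go to 16, an L position)
n=19: L (options 18(W), 17(W), 12(W) are all W)
n=20: W (go to 19, an L position)
n=21: W (go to 19, an L position)
n=22: L (options 21(W), 20(W), 15(W) are all W)
n=23: W (go to 22, an L position)
Reading off the rows marked L gives the requested list; there are 8 such values of n.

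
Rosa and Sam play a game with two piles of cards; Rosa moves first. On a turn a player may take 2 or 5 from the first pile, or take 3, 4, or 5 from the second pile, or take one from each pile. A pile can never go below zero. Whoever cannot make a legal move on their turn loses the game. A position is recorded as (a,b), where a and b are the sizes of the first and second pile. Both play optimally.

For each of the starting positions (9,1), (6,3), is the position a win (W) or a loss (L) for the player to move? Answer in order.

Positions with no move are L. A position that does have a move is losing for the player to move precisely when every available move leads to a winning position for the opponent. Fill in the labels:
No move ever increases a pile, so every position that can arise here has a ≤ 9 and b ≤ 3; it is enough to label the cells with 0 ≤ a ≤ 9 and 0 ≤ b ≤ 3.
Every move lowers a or b (never raises either), so fill the grid row by row in increasing a, and left to right within a row: each cell's successors are then already labelled.
      b=0  b=1  b=2  b=3
a=0:    L    L    L    W
a=1:    L    W    W    W
a=2:    W    W    W    L
a=3:    W    L    L    L
a=4:    L    L    W    W
a=5:    W    W    W    W
a=6:    W    W    L    L
a=7:    L    L    L    W
a=8:    L    W    W    W
a=9:    W    W    W    L
Cells with no legal move (terminal, hence L): (0,0), (0,1), (0,2), (1,0).
The remaining L cells, each justified by listing all of its moves:
(2,3): only reaches (0,3)(W), (2,0)(W), (1,2)(W), all W → L
(3,1): only reaches (1,1)(W), (2,0)(W), all W → L
(3,2): only reaches (1,2)(W), (2,1)(W), all W → L
(3,3): only reaches (1,3)(W), (3,0)(W), (2,2)(W), all W → L
(4,0): only reaches (2,0)(W), which is W → L
(4,1): only reaches (2,1)(W), (3,0)(W), all W → L
(6,2): only reaches (4,2)(W), (1,2)(W), (5,1)(W), all W → L
(6,3): only reaches (4,3)(W), (1,3)(W), (6,0)(W), (5,2)(W), all W → L
(7,0): only reaches (5,0)(W), (2,0)(W), all W → L
(7,1): only reaches (5,1)(W), (2,1)(W), (6,0)(W), all W → L
(7,2): only reaches (5,2)(W), (2,2)(W), (6,1)(W), all W → L
(8,0): only reaches (6,0)(W), (3,0)(W), all W → L
(9,3): only reaches (7,3)(W), (4,3)(W), (9,0)(W), (8,2)(W), all W → L
Every other cell has at least one move into one of the L cells above, so it is W.
(9,1): the move to (7,1) reaches an L cell, so W
(6,3): one of the L cells justified above, so L

(9,1): W, (6,3): L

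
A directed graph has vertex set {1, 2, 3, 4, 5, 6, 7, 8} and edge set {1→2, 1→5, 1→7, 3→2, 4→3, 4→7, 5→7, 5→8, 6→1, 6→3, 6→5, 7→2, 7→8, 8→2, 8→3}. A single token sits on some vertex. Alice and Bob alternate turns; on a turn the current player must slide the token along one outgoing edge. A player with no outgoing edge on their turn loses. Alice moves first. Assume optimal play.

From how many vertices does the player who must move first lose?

3

Work bottom-up. With no move the player to move loses. Otherwise the position is W if at least one move leads to an L position for the opponent, and L if every move leads to a W.
Every edge goes from a vertex to one that appears earlier in the order 2, 3, 8, 7, 4, 5, 1, 6, so processing vertices in that order labels each vertex after all of its successors.
2: no outgoing edge → L
3: can move to 2, which is L ⇒ W
8: can move to 2, which is L ⇒ W
7: can move to 2, which is L ⇒ W
4: moves to 7(W), 3(W); every one is W ⇒ L
5: moves to 7(W), 8(W); every one is W ⇒ L
1: can move to 5, which is L ⇒ W
6: can move to 5, which is L ⇒ W
The L vertices are 2, 4, 5; that is 3 in all.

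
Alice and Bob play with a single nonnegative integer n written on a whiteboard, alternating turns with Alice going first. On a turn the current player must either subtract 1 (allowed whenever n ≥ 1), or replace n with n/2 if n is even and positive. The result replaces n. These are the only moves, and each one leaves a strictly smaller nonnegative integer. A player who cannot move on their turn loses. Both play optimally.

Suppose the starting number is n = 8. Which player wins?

Build the W/L table. Terminal = L. A non-terminal position is W if it has a move to some L; otherwise it is L.
n=0: no move → L
n=1: →0(L), so W
n=2: →1(W) only, which is W, so L
n=3: →2(L), so W
n=4: →2(L), so W
n=5: →4(W) only, which is W, so L
n=6: →5(L), so W
n=7: →6(W) only, which is W, so L
n=8: →7(L), so W
The starting position 8 is W: Alice should move to 7, handing over an L position.

Alice wins.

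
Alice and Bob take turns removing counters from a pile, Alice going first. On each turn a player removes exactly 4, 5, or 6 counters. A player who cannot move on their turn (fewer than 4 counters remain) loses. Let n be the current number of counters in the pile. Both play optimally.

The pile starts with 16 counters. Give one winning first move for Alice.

Classify positions by backward induction: terminal positions (no move available) are L. From any other position, the mover wins iff some move reaches an L.
n=0: no move → L
n=1: no move → L
n=2: no move → L
n=3: no move → L
n=4: can move to 0, which is L ⇒ W
n=5: can move to 1, which is L ⇒ W
n=6: can move to 2, which is L ⇒ W
n=7: can move to 3, which is L ⇒ W
n=8: can move to 3, which is L ⇒ W
n=9: can move to 3, which is L ⇒ W
n=10: moves to 6(W), 5(W), 4(W); every one is W ⇒ L
n=11: moves to 7(W), 6(W), 5(W); every one is W ⇒ L
n=12: moves to 8(W), 7(W), 6(W); every one is W ⇒ L
n=13: moves to 9(W), 8(W), 7(W); every one is W ⇒ L
n=14: can move to 10, which is L ⇒ W
n=15: can move to 11, which is L ⇒ W
n=16: can move to 12, which is L ⇒ W
From 16, the L positions reachable in one move are: 12, 11, 10. Any move reaching one of these is winning.

Remove 4, leaving 12.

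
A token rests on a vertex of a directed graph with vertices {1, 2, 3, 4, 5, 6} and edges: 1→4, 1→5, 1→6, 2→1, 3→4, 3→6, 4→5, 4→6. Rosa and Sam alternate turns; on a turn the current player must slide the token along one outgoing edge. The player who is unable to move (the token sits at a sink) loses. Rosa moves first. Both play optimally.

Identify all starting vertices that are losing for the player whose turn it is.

2, 5, 6

Work bottom-up. With no move the player to move loses. Otherwise the position is W if at least one move leads to an L position for the opponent, and L if every move leads to a W.
Every edge goes from a vertex to one that appears earlier in the order 6, 5, 4, 1, 2, 3, so processing vertices in that order labels each vertex after all of its successors.
6: no outgoing edge → L
5: no outgoing edge → L
4: W (go to 5, an L position)
1: W (go to 5, an L position)
2: L (sole option 1(W) is W)
3: W (go to 6, an L position)
The losing starting vertices are exactly the entries labelled L in this table (3 of them).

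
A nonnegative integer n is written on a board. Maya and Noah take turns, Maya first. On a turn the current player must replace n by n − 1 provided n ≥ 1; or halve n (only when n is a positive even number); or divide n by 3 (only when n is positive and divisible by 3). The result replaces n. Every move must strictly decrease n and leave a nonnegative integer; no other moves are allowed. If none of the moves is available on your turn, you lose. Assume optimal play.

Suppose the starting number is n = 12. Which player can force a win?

Build the W/L table. Terminal = L. A non-terminal position is W if it has a move to some L; otherwise it is L.
n=0: no move → L
n=1: can move to 0, which is L ⇒ W
n=2: the only move is to 1(W), a W ⇒ L
n=3: can move to 2, which is L ⇒ W
n=4: can move to 2, which is L ⇒ W
n=5: the only move is to 4(W), a W ⇒ L
n=6: can move to 2, which is L ⇒ W
n=7: the only move is to 6(W), a W ⇒ L
n=8: can move to 7, which is L ⇒ W
n=9: moves to 3(W), 8(W); every one is W ⇒ L
n=10: can move to 5, which is L ⇒ W
n=11: the only move is to 10(W), a W ⇒ L
n=12: can move to 11, which is L ⇒ W
From 12 Maya can move to 11, reaching an L position.

Maya wins.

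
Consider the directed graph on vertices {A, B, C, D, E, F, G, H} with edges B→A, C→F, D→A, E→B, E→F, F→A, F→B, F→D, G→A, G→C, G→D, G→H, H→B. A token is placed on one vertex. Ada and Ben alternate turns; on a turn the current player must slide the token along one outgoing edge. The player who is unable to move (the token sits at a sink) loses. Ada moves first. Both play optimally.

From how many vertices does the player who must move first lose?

4

Positions with no move are L. A position that does have a move is losing for the player to move precisely when every available move leads to a winning position for the opponent. Fill in the labels:
Every edge goes from a vertex to one that appears earlier in the order A, B, D, H, F, E, C, G, so processing vertices in that order labels each vertex after all of its successors.
A: no outgoing edge → L
B: can move to A, which is L ⇒ W
D: can move to A, which is L ⇒ W
H: the only move is to B(W), a W ⇒ L
F: can move to A, which is L ⇒ W
E: moves to F(W), B(W); every one is W ⇒ L
C: the only move is to F(W), a W ⇒ L
G: can move to C, which is L ⇒ W
The L vertices are A, C, E, H; that is 4 in all.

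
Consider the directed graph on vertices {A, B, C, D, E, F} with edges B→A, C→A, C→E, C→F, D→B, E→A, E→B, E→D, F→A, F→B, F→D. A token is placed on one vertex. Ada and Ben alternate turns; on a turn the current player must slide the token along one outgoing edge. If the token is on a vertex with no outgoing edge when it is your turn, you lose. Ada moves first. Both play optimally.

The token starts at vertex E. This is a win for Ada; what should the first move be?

Move to D.

Label each position W (a win for the player to move) or L (a loss). A position with no legal move is L; any other position is W exactly when some move reaches an L, and L when every move reaches a W.
Every edge goes from a vertex to one that appears earlier in the order A, B, D, E, F, C, so processing vertices in that order labels each vertex after all of its successors.
A: no outgoing edge → L
B: can move to A, which is L ⇒ W
D: the only move is to B(W), a W ⇒ L
E: can move to D, which is L ⇒ W
F: can move to D, which is L ⇒ W
C: can move to A, which is L ⇒ W
From E, the L positions reachable in one move are: D, A. Any move reaching one of these is winning.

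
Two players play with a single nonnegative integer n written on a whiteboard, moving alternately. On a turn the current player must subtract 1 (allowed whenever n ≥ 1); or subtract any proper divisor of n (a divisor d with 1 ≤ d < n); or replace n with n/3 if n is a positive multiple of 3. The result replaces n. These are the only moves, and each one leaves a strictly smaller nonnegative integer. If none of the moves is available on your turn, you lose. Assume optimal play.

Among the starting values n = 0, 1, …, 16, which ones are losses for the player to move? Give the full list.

0, 2, 5, 7, 9, 11, 13, 16

Build the W/L table. Terminal = L. A non-terminal position is W if it has a move to some L; otherwise it is L.
n=0: no move → L
n=1: reaches L-position 0 → W
n=2: only reaches 1(W), which is W → L
n=3: reaches L-position 2 → W
n=4: reaches L-position 2 → W
n=5: only reaches 4(W), which is W → L
n=6: reaches L-position 2 → W
n=7: only reaches 6(W), which is W → L
n=8: reaches L-position 7 → W
n=9: only reaches 3(W), 6(W), 8(W), all W → L
n=10: reaches L-position 5 → W
n=11: only reaches 10(W), which is W → L
n=12: reaches L-position 9 → W
n=13: only reaches 12(W), which is W → L
n=14: reaches L-position 7 → W
n=15: reaches L-position 5 → W
n=16: only reaches 8(W), 12(W), 14(W), 15(W), all W → L
Reading off the rows marked L gives the requested list; there are 8 such values of n.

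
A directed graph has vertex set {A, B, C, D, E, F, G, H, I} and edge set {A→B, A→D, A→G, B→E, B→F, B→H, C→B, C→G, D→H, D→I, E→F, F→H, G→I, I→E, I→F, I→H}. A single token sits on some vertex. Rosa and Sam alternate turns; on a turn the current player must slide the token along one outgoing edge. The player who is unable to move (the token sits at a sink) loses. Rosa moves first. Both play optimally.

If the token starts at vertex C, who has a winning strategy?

Label each position W (a win for the player to move) or L (a loss). A position with no legal move is L; any other position is W exactly when some move reaches an L, and L when every move reaches a W.
Every edge goes from a vertex to one that appears earlier in the order H, F, E, B, I, D, G, C, A, so processing vertices in that order labels each vertex after all of its successors.
H: no outgoing edge → L
F: W (go to H, an L position)
E: L (sole option F(W) is W)
B: W (go to E, an L position)
I: W (go to E, an L position)
D: W (go to H, an L position)
G: L (sole option I(W) is W)
C: W (go to G, an L position)
A: W (go to G, an L position)
The starting position C is W: Rosa should move to G, handing over an L position.

Rosa wins.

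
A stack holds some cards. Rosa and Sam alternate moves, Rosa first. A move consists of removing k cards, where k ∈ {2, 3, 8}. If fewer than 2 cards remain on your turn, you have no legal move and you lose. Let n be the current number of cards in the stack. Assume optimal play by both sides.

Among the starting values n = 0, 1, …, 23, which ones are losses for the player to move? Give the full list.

0, 1, 5, 6, 10, 11, 15, 16, 20, 21

Label each position W (a win for the player to move) or L (a loss). A position with no legal move is L; any other position is W exactly when some move reaches an L, and L when every move reaches a W.
n=0: no move → L
n=1: no move → L
n=2: →0(L), so W
n=3: →1(L), so W
n=4: →1(L), so W
n=5: →3(W), 2(W) — all W, so L
n=6: →4(W), 3(W) — all W, so L
n=7: →5(L), so W
n=8: →6(L), so W
n=9: →6(L), so W
n=10: →8(W), 7(W), 2(W) — all W, so L
n=11: →9(W), 8(W), 3(W) — all W, so L
n=12: →10(L), so W
n=13: →11(L), so W
n=14: →11(L), so W
n=15: →13(W), 12(W), 7(W) — all W, so L
n=16: →14(W), 13(W), 8(W) — all W, so L
n=17: →15(L), so W
n=18: →16(L), so W
n=19: →16(L), so W
n=20: →18(W), 17(W), 12(W) — all W, so L
n=21: →19(W), 18(W), 13(W) — all W, so L
n=22: →20(L), so W
n=23: →21(L), so W
Reading off the rows marked L gives the requested list; there are 10 such values of n.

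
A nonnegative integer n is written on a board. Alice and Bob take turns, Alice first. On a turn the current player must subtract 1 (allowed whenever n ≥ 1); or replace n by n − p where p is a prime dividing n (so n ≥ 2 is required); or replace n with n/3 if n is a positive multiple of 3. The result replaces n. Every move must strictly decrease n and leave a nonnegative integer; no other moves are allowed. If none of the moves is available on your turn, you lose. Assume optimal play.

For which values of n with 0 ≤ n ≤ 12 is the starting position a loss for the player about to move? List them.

0, 4, 8

Classify positions by backward induction: terminal positions (no move available) are L. From any other position, the mover wins iff some move reaches an L.
n=0: no move → L
n=1: reaches L-position 0 → W
n=2: reaches L-position 0 → W
n=3: reaches L-position 0 → W
n=4: only reaches 2(W), 3(W), all W → L
n=5: reaches L-position 0 → W
n=6: reaches L-position 4 → W
n=7: reaches L-position 0 → W
n=8: only reaches 6(W), 7(W), all W → L
n=9: reaches L-position 8 → W
n=10: reaches L-position 8 → W
n=11: reaches L-position 0 → W
n=12: reaches L-position 4 → W
The losing starting values of n are exactly the entries labelled L in this table (3 of them).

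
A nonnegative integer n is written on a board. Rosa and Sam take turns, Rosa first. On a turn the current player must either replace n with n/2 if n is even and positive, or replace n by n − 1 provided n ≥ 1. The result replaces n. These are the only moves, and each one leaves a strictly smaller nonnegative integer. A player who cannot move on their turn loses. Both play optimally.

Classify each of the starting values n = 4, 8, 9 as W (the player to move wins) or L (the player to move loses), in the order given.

Work bottom-up. With no move the player to move loses. Otherwise the position is W if at least one move leads to an L position for the opponent, and L if every move leads to a W.
n=0: no move → L
n=1: W (go to 0, an L position)
n=2: L (sole option 1(W) is W)
n=3: W (go to 2, an L position)
n=4: W (go to 2, an L position)
n=5: L (sole option 4(W) is W)
n=6: W (go to 5, an L position)
n=7: L (sole option 6(W) is W)
n=8: W (go to 7, an L position)
n=9: L (sole option 8(W) is W)

4: W, 8: W, 9: L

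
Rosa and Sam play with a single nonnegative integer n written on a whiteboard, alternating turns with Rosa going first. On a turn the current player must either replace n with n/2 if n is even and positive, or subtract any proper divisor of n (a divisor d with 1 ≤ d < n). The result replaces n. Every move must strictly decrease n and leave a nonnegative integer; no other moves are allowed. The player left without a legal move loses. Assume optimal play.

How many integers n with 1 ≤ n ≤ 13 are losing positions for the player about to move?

Label each position W (a win for the player to move) or L (a loss). A position with no legal move is L; any other position is W exactly when some move reaches an L, and L when every move reaches a W.
n=0: no move → L
n=1: no move → L
n=2: can move to 1, which is L ⇒ W
n=3: the only move is to 2(W), a W ⇒ L
n=4: can move to 3, which is L ⇒ W
n=5: the only move is to 4(W), a W ⇒ L
n=6: can move to 3, which is L ⇒ W
n=7: the only move is to 6(W), a W ⇒ L
n=8: can move to 7, which is L ⇒ W
n=9: moves to 6(W), 8(W); every one is W ⇒ L
n=10: can move to 5, which is L ⇒ W
n=11: the only move is to 10(W), a W ⇒ L
n=12: can move to 9, which is L ⇒ W
n=13: the only move is to 12(W), a W ⇒ L
L entries with 1 ≤ n ≤ 13 (n=0 is outside the asked range and is not counted): n = 1, 3, 5, 7, 9, 11, 13; that makes 7.

7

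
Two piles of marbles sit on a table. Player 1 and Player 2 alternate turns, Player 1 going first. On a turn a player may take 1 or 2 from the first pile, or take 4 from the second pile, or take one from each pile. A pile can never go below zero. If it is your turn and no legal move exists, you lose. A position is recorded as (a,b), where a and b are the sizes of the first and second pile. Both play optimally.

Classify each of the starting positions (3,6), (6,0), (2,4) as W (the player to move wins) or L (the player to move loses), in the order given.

Work bottom-up. With no move the player to move loses. Otherwise the position is W if at least one move leads to an L position for the opponent, and L if every move leads to a W.
No move ever increases a pile, so every position that can arise here has a ≤ 6 and b ≤ 6; it is enough to label the cells with 0 ≤ a ≤ 6 and 0 ≤ b ≤ 6.
Every move lowers a or b (never raises either), so fill the grid row by row in increasing a, and left to right within a row: each cell's successors are then already labelled.
      b=0  b=1  b=2  b=3  b=4  b=5  b=6
a=0:    L    L    L    L    W    W    W
a=1:    W    W    W    W    W    L    L
a=2:    W    W    W    W    L    W    W
a=3:    L    L    L    L    W    W    W
a=4:    W    W    W    W    W    L    L
a=5:    W    W    W    W    L    W    W
a=6:    L    L    L    L    W    W    W
Cells with no legal move (terminal, hence L): (0,0), (0,1), (0,2), (0,3).
The remaining L cells, each justified by listing all of its moves:
(1,5): →(0,5)(W), (1,1)(W), (0,4)(W) — all W, so L
(1,6): →(0,6)(W), (1,2)(W), (0,5)(W) — all W, so L
(2,4): →(1,4)(W), (0,4)(W), (2,0)(W), (1,3)(W) — all W, so L
(3,0): →(2,0)(W), (1,0)(W) — all W, so L
(3,1): →(2,1)(W), (1,1)(W), (2,0)(W) — all W, so L
(3,2): →(2,2)(W), (1,2)(W), (2,1)(W) — all W, so L
(3,3): →(2,3)(W), (1,3)(W), (2,2)(W) — all W, so L
(4,5): →(3,5)(W), (2,5)(W), (4,1)(W), (3,4)(W) — all W, so L
(4,6): →(3,6)(W), (2,6)(W), (4,2)(W), (3,5)(W) — all W, so L
(5,4): →(4,4)(W), (3,4)(W), (5,0)(W), (4,3)(W) — all W, so L
(6,0): →(5,0)(W), (4,0)(W) — all W, so L
(6,1): →(5,1)(W), (4,1)(W), (5,0)(W) — all W, so L
(6,2): →(5,2)(W), (4,2)(W), (5,1)(W) — all W, so L
(6,3): →(5,3)(W), (4,3)(W), (5,2)(W) — all W, so L
Every other cell has at least one move into one of the L cells above, so it is W.
(3,6): the move to (1,6) reaches an L cell, so W
(6,0): one of the L cells justified above, so L
(2,4): one of the L cells justified above, so L

(3,6): W, (6,0): L, (2,4): L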